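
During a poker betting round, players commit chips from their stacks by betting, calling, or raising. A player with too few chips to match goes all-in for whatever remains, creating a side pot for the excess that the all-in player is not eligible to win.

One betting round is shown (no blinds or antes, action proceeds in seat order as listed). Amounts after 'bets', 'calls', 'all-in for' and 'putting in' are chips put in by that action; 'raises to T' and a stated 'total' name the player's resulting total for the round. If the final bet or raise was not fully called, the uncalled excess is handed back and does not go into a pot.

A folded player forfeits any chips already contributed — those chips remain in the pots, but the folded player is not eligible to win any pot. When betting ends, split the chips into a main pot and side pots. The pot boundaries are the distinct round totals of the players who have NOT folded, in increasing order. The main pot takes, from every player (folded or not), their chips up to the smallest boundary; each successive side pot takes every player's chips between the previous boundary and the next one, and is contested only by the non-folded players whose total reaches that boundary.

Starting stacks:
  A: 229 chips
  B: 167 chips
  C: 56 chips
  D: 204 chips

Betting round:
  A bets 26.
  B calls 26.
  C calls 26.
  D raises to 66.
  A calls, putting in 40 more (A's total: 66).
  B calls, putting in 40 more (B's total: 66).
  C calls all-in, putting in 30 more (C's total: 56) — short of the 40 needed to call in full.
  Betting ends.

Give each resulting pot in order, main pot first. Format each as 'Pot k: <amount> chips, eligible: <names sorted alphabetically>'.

Contributions: A=66, B=66, C=56, D=66
Pot levels (distinct totals of non-folded players): 56, 66
Layer 1-56: 56 each from A, B, C, D = 56*4 = 224 chips; eligible A, B, C, D
Layer 57-66: 10 each from A, B, D = 10*3 = 30 chips; eligible A, B, D

Pot 1: 224 chips, eligible: A, B, C, D
Pot 2: 30 chips, eligible: A, B, D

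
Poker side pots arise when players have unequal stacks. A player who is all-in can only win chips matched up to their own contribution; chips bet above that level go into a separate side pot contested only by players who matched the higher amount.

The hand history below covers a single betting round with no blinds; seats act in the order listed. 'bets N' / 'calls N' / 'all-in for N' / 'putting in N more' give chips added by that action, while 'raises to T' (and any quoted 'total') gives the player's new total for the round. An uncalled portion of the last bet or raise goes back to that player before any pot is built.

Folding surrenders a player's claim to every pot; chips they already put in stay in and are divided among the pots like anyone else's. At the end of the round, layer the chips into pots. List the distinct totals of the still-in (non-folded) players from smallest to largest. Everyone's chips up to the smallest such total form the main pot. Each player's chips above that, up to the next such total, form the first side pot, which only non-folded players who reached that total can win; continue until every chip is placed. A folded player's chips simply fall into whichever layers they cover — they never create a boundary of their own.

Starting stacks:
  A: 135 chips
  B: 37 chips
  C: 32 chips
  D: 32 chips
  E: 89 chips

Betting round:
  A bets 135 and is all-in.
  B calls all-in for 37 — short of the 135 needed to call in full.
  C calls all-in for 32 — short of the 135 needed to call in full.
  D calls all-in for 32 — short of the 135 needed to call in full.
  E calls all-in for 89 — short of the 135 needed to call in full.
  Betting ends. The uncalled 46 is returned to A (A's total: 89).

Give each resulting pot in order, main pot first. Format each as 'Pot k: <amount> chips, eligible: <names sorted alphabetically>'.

Contributions (after 46 returned to A): A=89, B=37, C=32, D=32, E=89
Pot levels (distinct totals of non-folded players): 32, 37, 89
Layer 1-32: 32 each from A, B, C, D, E = 32*5 = 160 chips; eligible A, B, C, D, E
Layer 33-37: 5 each from A, B, E = 5*3 = 15 chips; eligible A, B, E
Layer 38-89: 52 each from A, E = 52*2 = 104 chips; eligible A, E

Pot 1: 160 chips, eligible: A, B, C, D, E
Pot 2: 15 chips, eligible: A, B, E
Pot 3: 104 chips, eligible: A, E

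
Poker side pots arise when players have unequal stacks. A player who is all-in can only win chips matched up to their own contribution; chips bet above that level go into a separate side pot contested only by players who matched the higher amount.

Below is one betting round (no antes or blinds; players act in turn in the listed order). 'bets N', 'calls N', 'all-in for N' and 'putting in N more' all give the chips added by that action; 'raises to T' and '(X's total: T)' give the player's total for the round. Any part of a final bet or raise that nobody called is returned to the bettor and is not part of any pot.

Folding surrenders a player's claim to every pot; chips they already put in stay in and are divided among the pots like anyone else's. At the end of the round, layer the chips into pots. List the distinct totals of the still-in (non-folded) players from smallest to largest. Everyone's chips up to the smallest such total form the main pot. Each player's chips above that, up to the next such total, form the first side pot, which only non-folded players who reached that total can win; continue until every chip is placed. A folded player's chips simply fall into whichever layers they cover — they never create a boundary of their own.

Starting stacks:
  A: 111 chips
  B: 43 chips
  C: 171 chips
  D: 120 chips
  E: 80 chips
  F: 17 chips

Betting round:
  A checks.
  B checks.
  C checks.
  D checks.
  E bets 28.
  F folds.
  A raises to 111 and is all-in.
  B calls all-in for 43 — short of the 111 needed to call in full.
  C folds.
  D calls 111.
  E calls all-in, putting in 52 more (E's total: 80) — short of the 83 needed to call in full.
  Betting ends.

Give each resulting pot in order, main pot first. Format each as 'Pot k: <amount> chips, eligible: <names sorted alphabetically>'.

Contributions: A=111, B=43, D=111, E=80
Folded: C, F
Pot levels (distinct totals of non-folded players): 43, 80, 111
Layer 1-43: 43 each from A, B, D, E = 43*4 = 172 chips; eligible A, B, D, E
Layer 44-80: 37 each from A, D, E = 37*3 = 111 chips; eligible A, D, E
Layer 81-111: 31 each from A, D = 31*2 = 62 chips; eligible A, D

Pot 1: 172 chips, eligible: A, B, D, E
Pot 2: 111 chips, eligible: A, D, E
Pot 3: 62 chips, eligible: A, D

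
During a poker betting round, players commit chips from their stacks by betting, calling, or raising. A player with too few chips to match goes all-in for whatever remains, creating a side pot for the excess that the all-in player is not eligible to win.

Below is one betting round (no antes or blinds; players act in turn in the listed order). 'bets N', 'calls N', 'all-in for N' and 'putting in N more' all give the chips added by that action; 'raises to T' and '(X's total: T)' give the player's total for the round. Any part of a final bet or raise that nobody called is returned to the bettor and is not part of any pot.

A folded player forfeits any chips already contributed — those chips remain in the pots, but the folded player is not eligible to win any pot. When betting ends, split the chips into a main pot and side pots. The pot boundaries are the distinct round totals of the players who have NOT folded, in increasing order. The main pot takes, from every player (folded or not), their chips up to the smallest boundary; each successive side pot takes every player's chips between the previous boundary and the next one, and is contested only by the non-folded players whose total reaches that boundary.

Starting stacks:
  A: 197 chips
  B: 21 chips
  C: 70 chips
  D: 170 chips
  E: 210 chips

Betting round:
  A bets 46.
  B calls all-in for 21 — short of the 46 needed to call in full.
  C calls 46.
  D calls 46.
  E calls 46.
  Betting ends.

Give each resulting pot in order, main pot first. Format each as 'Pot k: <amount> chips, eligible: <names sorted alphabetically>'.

Pot 1: 105 chips, eligible: A, B, C, D, E
Pot 2: 100 chips, eligible: A, C, D, E

Derivation:
Contributions: A=46, B=21, C=46, D=46, E=46
Pot levels (distinct totals of non-folded players): 21, 46
Layer 1-21: 21 each from A, B, C, D, E = 21*5 = 105 chips; eligible A, B, C, D, E
Layer 22-46: 25 each from A, C, D, E = 25*4 = 100 chips; eligible A, C, D, E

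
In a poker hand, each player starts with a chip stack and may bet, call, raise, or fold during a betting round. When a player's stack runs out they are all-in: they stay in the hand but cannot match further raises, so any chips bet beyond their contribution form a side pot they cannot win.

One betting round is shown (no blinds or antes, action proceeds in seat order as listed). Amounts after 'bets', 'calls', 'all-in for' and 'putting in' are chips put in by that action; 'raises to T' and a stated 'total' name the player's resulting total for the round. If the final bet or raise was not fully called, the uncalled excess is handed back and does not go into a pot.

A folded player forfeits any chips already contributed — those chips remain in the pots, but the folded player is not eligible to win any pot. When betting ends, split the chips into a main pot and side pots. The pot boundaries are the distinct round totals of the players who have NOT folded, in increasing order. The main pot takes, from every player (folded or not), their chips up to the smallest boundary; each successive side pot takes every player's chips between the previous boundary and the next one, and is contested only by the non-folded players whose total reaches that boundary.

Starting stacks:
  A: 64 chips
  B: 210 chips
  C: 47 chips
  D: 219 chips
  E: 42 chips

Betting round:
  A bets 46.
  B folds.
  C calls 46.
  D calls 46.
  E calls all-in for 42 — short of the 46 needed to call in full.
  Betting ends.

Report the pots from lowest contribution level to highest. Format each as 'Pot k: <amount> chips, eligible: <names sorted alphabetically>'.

Contributions: A=46, C=46, D=46, E=42
Folded: B
Pot levels (distinct totals of non-folded players): 42, 46
Layer 1-42: 42 each from A, C, D, E = 42*4 = 168 chips; eligible A, C, D, E
Layer 43-46: 4 each from A, C, D = 4*3 = 12 chips; eligible A, C, D

Pot 1: 168 chips, eligible: A, C, D, E
Pot 2: 12 chips, eligible: A, C, D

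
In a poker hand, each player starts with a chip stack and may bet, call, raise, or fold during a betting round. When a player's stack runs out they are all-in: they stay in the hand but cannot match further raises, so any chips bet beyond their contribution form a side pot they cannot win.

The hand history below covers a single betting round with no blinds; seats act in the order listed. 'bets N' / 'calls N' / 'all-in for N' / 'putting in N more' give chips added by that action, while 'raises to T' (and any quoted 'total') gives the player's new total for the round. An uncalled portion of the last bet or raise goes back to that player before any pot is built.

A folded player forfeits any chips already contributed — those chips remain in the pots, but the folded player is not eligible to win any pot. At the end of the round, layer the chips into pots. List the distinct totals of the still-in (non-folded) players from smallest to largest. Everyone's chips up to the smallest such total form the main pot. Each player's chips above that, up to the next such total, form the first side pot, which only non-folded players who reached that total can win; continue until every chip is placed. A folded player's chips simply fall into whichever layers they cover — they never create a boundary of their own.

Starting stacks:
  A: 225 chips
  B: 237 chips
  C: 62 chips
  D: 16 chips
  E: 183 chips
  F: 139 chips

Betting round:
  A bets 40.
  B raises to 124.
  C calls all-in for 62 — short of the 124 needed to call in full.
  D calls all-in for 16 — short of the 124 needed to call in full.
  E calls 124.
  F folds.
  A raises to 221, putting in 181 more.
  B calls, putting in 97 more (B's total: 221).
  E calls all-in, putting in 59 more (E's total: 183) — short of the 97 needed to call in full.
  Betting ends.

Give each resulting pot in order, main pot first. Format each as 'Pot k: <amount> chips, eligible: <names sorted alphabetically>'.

Contributions: A=221, B=221, C=62, D=16, E=183
Folded: F
Pot levels (distinct totals of non-folded players): 16, 62, 183, 221
Layer 1-16: 16 each from A, B, C, D, E = 16*5 = 80 chips; eligible A, B, C, D, E
Layer 17-62: 46 each from A, B, C, E = 46*4 = 184 chips; eligible A, B, C, E
Layer 63-183: 121 each from A, B, E = 121*3 = 363 chips; eligible A, B, E
Layer 184-221: 38 each from A, B = 38*2 = 76 chips; eligible A, B

Pot 1: 80 chips, eligible: A, B, C, D, E
Pot 2: 184 chips, eligible: A, B, C, E
Pot 3: 363 chips, eligible: A, B, E
Pot 4: 76 chips, eligible: A, B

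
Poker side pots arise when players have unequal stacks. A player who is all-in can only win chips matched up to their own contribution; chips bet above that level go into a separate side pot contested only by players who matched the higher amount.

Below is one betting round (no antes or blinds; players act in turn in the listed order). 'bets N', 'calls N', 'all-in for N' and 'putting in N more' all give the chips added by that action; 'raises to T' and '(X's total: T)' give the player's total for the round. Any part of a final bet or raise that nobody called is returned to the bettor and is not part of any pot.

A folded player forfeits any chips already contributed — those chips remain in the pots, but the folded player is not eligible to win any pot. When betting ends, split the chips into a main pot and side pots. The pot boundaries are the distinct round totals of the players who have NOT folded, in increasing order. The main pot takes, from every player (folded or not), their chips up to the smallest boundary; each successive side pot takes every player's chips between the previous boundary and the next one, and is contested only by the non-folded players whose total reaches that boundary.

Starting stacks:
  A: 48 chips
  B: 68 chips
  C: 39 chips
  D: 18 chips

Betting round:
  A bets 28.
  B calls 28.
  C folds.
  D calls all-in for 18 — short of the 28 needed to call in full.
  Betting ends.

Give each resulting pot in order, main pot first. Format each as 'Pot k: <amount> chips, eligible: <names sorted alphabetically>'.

Contributions: A=28, B=28, D=18
Folded: C
Pot levels (distinct totals of non-folded players): 18, 28
Layer 1-18: 18 each from A, B, D = 18*3 = 54 chips; eligible A, B, D
Layer 19-28: 10 each from A, B = 10*2 = 20 chips; eligible A, B

Pot 1: 54 chips, eligible: A, B, D
Pot 2: 20 chips, eligible: A, B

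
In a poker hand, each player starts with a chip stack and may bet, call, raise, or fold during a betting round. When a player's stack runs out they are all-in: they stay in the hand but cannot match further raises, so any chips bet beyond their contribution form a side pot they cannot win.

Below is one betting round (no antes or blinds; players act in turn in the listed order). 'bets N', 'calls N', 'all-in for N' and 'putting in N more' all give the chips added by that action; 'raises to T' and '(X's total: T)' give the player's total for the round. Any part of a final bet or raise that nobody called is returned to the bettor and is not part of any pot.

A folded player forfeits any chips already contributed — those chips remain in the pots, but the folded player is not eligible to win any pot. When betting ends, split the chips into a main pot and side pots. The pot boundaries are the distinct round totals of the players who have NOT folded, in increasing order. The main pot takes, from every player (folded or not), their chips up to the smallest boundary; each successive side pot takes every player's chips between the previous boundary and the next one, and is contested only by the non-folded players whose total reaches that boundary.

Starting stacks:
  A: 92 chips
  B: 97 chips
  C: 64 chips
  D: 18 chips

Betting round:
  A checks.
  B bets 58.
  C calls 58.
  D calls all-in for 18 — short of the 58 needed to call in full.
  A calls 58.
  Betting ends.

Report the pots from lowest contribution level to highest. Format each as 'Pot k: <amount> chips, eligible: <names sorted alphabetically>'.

Pot 1: 72 chips, eligible: A, B, C, D
Pot 2: 120 chips, eligible: A, B, C

Derivation:
Contributions: A=58, B=58, C=58, D=18
Pot levels (distinct totals of non-folded players): 18, 58
Layer 1-18: 18 each from A, B, C, D = 18*4 = 72 chips; eligible A, B, C, D
Layer 19-58: 40 each from A, B, C = 40*3 = 120 chips; eligible A, B, C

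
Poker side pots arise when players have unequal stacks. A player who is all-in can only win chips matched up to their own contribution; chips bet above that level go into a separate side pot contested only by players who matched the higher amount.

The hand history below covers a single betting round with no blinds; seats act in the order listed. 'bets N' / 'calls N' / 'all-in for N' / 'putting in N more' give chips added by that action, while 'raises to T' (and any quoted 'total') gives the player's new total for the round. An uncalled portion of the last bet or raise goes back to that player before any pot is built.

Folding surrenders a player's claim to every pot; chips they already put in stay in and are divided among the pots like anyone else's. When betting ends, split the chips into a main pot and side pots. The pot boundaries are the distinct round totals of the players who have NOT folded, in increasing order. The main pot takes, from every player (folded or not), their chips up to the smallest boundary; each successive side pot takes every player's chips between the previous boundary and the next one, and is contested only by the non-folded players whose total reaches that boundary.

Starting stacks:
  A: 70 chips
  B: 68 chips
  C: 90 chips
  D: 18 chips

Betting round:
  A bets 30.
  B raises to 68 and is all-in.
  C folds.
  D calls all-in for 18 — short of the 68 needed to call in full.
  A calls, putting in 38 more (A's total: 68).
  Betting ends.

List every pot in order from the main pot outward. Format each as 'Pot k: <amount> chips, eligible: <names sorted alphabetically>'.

Pot 1: 54 chips, eligible: A, B, D
Pot 2: 100 chips, eligible: A, B

Derivation:
Contributions: A=68, B=68, D=18
Folded: C
Pot levels (distinct totals of non-folded players): 18, 68
Layer 1-18: 18 each from A, B, D = 18*3 = 54 chips; eligible A, B, D
Layer 19-68: 50 each from A, B = 50*2 = 100 chips; eligible A, B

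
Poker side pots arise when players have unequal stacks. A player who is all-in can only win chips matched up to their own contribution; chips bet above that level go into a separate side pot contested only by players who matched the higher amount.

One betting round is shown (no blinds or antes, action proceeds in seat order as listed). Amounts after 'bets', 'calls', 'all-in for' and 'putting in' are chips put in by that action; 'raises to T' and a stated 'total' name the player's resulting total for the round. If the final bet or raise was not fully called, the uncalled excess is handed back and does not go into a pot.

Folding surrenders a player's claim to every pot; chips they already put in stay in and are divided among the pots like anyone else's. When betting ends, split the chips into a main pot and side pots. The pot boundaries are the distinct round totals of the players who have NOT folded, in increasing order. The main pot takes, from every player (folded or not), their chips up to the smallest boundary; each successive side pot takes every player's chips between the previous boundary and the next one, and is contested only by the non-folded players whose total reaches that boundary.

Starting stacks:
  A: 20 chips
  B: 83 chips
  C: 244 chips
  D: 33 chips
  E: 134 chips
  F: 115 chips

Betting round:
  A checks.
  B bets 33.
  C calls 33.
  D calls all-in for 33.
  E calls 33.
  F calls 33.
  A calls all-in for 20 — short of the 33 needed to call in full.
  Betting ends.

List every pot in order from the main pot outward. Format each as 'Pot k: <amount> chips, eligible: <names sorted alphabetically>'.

Contributions: A=20, B=33, C=33, D=33, E=33, F=33
Pot levels (distinct totals of non-folded players): 20, 33
Layer 1-20: 20 each from A, B, C, D, E, F = 20*6 = 120 chips; eligible A, B, C, D, E, F
Layer 21-33: 13 each from B, C, D, E, F = 13*5 = 65 chips; eligible B, C, D, E, F

Pot 1: 120 chips, eligible: A, B, C, D, E, F
Pot 2: 65 chips, eligible: B, C, D, E, F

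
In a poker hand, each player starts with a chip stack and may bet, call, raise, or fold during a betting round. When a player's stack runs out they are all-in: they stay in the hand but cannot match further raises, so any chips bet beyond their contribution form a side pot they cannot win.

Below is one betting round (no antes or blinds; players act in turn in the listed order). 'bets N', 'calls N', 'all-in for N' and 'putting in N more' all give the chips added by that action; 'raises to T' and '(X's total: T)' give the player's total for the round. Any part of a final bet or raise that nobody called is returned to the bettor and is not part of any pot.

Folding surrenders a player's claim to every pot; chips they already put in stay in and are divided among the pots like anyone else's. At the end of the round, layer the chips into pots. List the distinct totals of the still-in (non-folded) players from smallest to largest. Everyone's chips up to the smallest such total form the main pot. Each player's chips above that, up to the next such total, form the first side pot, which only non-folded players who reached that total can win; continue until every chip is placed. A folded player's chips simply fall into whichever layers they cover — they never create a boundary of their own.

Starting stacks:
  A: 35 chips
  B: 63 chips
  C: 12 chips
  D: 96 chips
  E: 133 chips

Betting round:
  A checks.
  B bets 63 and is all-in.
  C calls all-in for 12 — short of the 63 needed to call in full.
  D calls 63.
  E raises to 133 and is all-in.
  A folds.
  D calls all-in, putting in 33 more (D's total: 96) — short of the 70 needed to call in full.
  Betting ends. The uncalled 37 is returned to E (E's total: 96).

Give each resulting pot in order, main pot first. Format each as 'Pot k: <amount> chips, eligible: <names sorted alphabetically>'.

Pot 1: 48 chips, eligible: B, C, D, E
Pot 2: 153 chips, eligible: B, D, E
Pot 3: 66 chips, eligible: D, E

Derivation:
Contributions (after 37 returned to E): B=63, C=12, D=96, E=96
Folded: A
Pot levels (distinct totals of non-folded players): 12, 63, 96
Layer 1-12: 12 each from B, C, D, E = 12*4 = 48 chips; eligible B, C, D, E
Layer 13-63: 51 each from B, D, E = 51*3 = 153 chips; eligible B, D, E
Layer 64-96: 33 each from D, E = 33*2 = 66 chips; eligible D, E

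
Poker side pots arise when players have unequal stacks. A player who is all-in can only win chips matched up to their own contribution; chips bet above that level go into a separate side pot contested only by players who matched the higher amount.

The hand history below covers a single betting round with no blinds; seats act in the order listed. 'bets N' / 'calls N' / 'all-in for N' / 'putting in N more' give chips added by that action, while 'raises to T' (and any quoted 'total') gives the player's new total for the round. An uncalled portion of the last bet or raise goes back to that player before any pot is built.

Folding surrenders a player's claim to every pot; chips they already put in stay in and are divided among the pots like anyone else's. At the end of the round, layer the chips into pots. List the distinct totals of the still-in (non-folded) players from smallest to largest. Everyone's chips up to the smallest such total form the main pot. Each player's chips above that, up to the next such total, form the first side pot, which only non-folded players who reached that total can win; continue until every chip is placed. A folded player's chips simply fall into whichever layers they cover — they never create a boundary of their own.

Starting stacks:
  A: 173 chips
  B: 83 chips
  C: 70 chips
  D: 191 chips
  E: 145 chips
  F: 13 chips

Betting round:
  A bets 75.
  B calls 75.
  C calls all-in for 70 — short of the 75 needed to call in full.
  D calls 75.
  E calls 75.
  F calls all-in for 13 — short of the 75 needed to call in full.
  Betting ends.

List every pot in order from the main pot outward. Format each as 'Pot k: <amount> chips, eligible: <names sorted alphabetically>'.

Contributions: A=75, B=75, C=70, D=75, E=75, F=13
Pot levels (distinct totals of non-folded players): 13, 70, 75
Layer 1-13: 13 each from A, B, C, D, E, F = 13*6 = 78 chips; eligible A, B, C, D, E, F
Layer 14-70: 57 each from A, B, C, D, E = 57*5 = 285 chips; eligible A, B, C, D, E
Layer 71-75: 5 each from A, B, D, E = 5*4 = 20 chips; eligible A, B, D, E

Pot 1: 78 chips, eligible: A, B, C, D, E, F
Pot 2: 285 chips, eligible: A, B, C, D, E
Pot 3: 20 chips, eligible: A, B, D, E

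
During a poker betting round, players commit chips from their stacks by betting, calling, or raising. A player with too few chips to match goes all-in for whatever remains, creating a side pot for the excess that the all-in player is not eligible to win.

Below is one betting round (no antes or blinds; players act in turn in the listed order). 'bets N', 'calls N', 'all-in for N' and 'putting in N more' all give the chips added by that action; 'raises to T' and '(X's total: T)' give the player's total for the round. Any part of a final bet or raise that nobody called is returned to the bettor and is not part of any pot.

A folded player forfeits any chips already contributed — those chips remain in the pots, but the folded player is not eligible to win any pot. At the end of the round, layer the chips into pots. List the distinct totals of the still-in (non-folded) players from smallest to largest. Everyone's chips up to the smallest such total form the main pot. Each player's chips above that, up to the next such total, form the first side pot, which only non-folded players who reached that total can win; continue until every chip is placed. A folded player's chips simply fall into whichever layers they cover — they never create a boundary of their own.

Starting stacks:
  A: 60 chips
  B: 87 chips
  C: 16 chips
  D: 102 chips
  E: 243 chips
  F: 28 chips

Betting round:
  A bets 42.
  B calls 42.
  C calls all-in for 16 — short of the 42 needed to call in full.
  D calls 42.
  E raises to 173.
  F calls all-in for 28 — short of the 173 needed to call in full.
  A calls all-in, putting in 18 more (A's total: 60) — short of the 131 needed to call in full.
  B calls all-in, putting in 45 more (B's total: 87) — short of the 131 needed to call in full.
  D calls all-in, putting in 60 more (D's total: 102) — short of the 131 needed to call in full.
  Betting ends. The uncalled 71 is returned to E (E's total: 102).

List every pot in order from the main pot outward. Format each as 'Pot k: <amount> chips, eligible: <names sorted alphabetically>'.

Contributions (after 71 returned to E): A=60, B=87, C=16, D=102, E=102, F=28
Pot levels (distinct totals of non-folded players): 16, 28, 60, 87, 102
Layer 1-16: 16 each from A, B, C, D, E, F = 16*6 = 96 chips; eligible A, B, C, D, E, F
Layer 17-28: 12 each from A, B, D, E, F = 12*5 = 60 chips; eligible A, B, D, E, F
Layer 29-60: 32 each from A, B, D, E = 32*4 = 128 chips; eligible A, B, D, E
Layer 61-87: 27 each from B, D, E = 27*3 = 81 chips; eligible B, D, E
Layer 88-102: 15 each from D, E = 15*2 = 30 chips; eligible D, E

Pot 1: 96 chips, eligible: A, B, C, D, E, F
Pot 2: 60 chips, eligible: A, B, D, E, F
Pot 3: 128 chips, eligible: A, B, D, E
Pot 4: 81 chips, eligible: B, D, E
Pot 5: 30 chips, eligible: D, E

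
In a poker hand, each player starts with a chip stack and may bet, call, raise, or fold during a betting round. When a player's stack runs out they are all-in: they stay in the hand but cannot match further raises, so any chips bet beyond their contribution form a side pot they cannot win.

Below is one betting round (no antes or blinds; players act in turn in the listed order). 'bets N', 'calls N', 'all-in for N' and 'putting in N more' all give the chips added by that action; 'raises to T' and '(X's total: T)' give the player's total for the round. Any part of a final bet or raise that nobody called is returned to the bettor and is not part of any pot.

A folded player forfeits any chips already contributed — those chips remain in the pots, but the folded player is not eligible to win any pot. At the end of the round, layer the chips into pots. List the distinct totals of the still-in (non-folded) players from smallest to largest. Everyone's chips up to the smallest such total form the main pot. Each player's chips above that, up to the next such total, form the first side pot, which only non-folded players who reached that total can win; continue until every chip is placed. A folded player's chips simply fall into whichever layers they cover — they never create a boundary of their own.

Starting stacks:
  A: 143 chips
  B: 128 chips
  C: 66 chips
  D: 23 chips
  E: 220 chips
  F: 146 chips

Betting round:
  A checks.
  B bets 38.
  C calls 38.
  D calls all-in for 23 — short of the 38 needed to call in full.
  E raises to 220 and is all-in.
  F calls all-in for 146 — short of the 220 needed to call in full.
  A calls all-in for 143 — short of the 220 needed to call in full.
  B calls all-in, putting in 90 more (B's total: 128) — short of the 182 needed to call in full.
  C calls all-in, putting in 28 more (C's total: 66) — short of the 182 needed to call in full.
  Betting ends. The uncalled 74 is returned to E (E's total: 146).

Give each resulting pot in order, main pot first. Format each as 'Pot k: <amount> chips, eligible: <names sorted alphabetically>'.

Pot 1: 138 chips, eligible: A, B, C, D, E, F
Pot 2: 215 chips, eligible: A, B, C, E, F
Pot 3: 248 chips, eligible: A, B, E, F
Pot 4: 45 chips, eligible: A, E, F
Pot 5: 6 chips, eligible: E, F

Derivation:
Contributions (after 74 returned to E): A=143, B=128, C=66, D=23, E=146, F=146
Pot levels (distinct totals of non-folded players): 23, 66, 128, 143, 146
Layer 1-23: 23 each from A, B, C, D, E, F = 23*6 = 138 chips; eligible A, B, C, D, E, F
Layer 24-66: 43 each from A, B, C, E, F = 43*5 = 215 chips; eligible A, B, C, E, F
Layer 67-128: 62 each from A, B, E, F = 62*4 = 248 chips; eligible A, B, E, F
Layer 129-143: 15 each from A, E, F = 15*3 = 45 chips; eligible A, E, F
Layer 144-146: 3 each from E, F = 3*2 = 6 chips; eligible E, F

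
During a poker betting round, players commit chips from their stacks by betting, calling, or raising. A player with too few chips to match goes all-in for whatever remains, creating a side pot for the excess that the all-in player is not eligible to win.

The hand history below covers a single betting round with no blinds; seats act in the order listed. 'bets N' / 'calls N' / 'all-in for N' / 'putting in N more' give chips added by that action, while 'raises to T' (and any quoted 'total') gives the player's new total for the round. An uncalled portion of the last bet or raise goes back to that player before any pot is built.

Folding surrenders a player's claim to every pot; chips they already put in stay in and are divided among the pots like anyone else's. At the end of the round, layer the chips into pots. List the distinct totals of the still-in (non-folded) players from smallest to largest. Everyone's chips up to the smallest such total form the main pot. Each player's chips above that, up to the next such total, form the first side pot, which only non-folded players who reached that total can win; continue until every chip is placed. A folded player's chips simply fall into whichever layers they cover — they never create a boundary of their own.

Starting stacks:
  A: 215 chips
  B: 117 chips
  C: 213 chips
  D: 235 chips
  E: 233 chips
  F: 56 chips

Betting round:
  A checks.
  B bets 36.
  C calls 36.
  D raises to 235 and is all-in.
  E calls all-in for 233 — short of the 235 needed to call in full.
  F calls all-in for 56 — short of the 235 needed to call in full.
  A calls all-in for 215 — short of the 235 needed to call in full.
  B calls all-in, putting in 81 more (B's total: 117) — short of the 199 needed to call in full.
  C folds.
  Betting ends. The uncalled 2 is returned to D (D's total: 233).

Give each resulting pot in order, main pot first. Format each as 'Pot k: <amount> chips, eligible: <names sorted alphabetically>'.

Contributions (after 2 returned to D): A=215, B=117, C=36, D=233, E=233, F=56
Folded: C
Pot levels (distinct totals of non-folded players): 56, 117, 215, 233
Layer 1-56: A 56 + B 56 + C 36 + D 56 + E 56 + F 56 = 316 chips; eligible A, B, D, E, F
Layer 57-117: 61 each from A, B, D, E = 61*4 = 244 chips; eligible A, B, D, E
Layer 118-215: 98 each from A, D, E = 98*3 = 294 chips; eligible A, D, E
Layer 216-233: 18 each from D, E = 18*2 = 36 chips; eligible D, E

Pot 1: 316 chips, eligible: A, B, D, E, F
Pot 2: 244 chips, eligible: A, B, D, E
Pot 3: 294 chips, eligible: A, D, E
Pot 4: 36 chips, eligible: D, E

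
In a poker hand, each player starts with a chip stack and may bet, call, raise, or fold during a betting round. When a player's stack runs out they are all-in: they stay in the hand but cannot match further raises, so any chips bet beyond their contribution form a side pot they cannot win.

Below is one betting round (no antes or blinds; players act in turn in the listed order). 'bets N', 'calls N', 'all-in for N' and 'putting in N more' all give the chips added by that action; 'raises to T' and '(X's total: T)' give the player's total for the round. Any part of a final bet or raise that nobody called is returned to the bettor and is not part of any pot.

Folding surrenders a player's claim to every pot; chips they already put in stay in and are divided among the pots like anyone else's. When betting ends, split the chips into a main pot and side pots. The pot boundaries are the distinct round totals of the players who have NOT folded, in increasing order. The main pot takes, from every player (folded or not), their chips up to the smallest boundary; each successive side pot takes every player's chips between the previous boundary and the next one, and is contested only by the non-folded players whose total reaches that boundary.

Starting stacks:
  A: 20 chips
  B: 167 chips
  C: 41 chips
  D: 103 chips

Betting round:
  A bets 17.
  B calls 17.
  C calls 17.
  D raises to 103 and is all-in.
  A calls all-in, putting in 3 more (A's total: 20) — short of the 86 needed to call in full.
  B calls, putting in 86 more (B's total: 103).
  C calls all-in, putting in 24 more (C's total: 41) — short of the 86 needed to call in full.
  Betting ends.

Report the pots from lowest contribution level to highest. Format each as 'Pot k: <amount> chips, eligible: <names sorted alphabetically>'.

Pot 1: 80 chips, eligible: A, B, C, D
Pot 2: 63 chips, eligible: B, C, D
Pot 3: 124 chips, eligible: B, D

Derivation:
Contributions: A=20, B=103, C=41, D=103
Pot levels (distinct totals of non-folded players): 20, 41, 103
Layer 1-20: 20 each from A, B, C, D = 20*4 = 80 chips; eligible A, B, C, D
Layer 21-41: 21 each from B, C, D = 21*3 = 63 chips; eligible B, C, D
Layer 42-103: 62 each from B, D = 62*2 = 124 chips; eligible B, D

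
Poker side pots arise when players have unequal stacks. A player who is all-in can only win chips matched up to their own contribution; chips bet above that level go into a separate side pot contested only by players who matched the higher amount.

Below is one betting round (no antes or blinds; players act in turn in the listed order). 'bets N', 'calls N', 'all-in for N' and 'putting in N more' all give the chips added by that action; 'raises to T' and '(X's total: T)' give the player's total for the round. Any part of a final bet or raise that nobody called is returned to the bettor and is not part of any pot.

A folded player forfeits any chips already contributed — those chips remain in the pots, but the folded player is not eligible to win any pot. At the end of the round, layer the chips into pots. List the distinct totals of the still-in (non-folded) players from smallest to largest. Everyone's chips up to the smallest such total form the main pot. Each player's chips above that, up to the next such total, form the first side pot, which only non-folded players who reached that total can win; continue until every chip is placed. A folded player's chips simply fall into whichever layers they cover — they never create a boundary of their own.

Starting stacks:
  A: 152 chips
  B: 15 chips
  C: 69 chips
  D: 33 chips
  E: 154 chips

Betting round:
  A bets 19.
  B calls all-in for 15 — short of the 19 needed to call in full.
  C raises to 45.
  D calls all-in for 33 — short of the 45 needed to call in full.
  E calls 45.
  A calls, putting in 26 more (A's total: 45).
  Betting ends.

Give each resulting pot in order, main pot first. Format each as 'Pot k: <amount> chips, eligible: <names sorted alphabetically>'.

Pot 1: 75 chips, eligible: A, B, C, D, E
Pot 2: 72 chips, eligible: A, C, D, E
Pot 3: 36 chips, eligible: A, C, E

Derivation:
Contributions: A=45, B=15, C=45, D=33, E=45
Pot levels (distinct totals of non-folded players): 15, 33, 45
Layer 1-15: 15 each from A, B, C, D, E = 15*5 = 75 chips; eligible A, B, C, D, E
Layer 16-33: 18 each from A, C, D, E = 18*4 = 72 chips; eligible A, C, D, E
Layer 34-45: 12 each from A, C, E = 12*3 = 36 chips; eligible A, C, E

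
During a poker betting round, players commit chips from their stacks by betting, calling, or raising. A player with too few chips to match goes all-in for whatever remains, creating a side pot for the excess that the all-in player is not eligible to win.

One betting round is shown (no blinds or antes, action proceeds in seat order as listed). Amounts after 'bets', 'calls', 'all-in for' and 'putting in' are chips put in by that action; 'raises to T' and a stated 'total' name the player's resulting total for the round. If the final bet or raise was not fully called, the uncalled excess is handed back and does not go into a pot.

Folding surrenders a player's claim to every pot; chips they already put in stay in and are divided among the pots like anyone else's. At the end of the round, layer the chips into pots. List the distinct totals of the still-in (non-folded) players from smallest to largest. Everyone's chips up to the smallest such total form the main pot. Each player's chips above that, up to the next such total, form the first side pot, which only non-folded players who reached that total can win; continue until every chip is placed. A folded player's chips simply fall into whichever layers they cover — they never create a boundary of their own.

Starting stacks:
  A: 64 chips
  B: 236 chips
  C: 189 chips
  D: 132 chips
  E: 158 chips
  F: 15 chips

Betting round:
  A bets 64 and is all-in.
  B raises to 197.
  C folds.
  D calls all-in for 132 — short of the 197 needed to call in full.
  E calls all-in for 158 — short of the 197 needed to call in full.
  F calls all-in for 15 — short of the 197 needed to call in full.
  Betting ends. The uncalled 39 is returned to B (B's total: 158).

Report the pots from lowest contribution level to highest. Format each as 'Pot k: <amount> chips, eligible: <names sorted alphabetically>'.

Contributions (after 39 returned to B): A=64, B=158, D=132, E=158, F=15
Folded: C
Pot levels (distinct totals of non-folded players): 15, 64, 132, 158
Layer 1-15: 15 each from A, B, D, E, F = 15*5 = 75 chips; eligible A, B, D, E, F
Layer 16-64: 49 each from A, B, D, E = 49*4 = 196 chips; eligible A, B, D, E
Layer 65-132: 68 each from B, D, E = 68*3 = 204 chips; eligible B, D, E
Layer 133-158: 26 each from B, E = 26*2 = 52 chips; eligible B, E

Pot 1: 75 chips, eligible: A, B, D, E, F
Pot 2: 196 chips, eligible: A, B, D, E
Pot 3: 204 chips, eligible: B, D, E
Pot 4: 52 chips, eligible: B, E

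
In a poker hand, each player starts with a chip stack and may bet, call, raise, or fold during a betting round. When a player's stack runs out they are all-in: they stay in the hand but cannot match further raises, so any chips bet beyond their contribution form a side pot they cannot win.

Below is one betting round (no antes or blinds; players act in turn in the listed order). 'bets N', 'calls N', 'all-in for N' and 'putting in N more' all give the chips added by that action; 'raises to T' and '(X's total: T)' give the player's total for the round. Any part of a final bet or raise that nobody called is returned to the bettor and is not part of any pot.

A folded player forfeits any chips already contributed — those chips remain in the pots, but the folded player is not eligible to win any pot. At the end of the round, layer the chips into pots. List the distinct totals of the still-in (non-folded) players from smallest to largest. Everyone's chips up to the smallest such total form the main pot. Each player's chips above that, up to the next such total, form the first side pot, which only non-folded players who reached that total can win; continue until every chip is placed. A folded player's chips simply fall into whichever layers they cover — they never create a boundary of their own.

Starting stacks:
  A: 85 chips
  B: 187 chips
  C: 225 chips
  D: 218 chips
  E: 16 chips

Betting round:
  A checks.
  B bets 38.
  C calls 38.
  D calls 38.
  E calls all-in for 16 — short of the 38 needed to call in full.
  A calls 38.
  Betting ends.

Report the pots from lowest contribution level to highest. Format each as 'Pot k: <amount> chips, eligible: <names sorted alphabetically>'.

Pot 1: 80 chips, eligible: A, B, C, D, E
Pot 2: 88 chips, eligible: A, B, C, D

Derivation:
Contributions: A=38, B=38, C=38, D=38, E=16
Pot levels (distinct totals of non-folded players): 16, 38
Layer 1-16: 16 each from A, B, C, D, E = 16*5 = 80 chips; eligible A, B, C, D, E
Layer 17-38: 22 each from A, B, C, D = 22*4 = 88 chips; eligible A, B, C, D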